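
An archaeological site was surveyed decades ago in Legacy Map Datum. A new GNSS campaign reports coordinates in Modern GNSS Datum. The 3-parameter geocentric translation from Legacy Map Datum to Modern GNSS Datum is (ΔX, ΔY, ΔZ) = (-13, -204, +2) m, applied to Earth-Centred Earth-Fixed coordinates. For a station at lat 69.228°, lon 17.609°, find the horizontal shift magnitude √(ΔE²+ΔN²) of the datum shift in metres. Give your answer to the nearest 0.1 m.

203.0 m

The local east axis at (φ, λ) is (−sin λ, cos λ, 0), so ΔE = −sin(17.609°)·(-13) + cos(17.609°)·(-204) = -190.51 m.
The local north axis is (−sin φ cos λ, −sin φ sin λ, cos φ), giving ΔN = 11.585 + 57.703 + 0.709 = 70.00 m.
Horizontal magnitude = √(ΔE² + ΔN²) = √((-190.51)² + 70.00²) = 202.96 m.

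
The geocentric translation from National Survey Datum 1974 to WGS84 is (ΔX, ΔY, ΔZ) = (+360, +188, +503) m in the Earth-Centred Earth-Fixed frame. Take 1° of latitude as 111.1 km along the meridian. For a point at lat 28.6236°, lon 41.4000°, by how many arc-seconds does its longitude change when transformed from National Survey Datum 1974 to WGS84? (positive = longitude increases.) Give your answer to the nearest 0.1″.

Δλ = -3.6″

sin φ = 0.479053, cos φ = 0.877786, sin λ = 0.661312, cos λ = 0.750111.
East component: ΔE = −sin λ·ΔX + cos λ·ΔY = −(0.661312)(360) + (0.750111)(188) = -97.05 m.
1° of latitude spans 111100 m; at latitude φ, 1° of longitude spans that × cos φ = 97522.0 m, so Δλ = -97.05 / 97522.0 × 3600 = -3.583″.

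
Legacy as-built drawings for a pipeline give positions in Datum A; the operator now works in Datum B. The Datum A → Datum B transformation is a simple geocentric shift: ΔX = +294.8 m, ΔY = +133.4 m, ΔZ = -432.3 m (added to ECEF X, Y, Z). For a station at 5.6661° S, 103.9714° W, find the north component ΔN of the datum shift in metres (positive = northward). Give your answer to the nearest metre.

At φ = -5.6661°, λ = -103.9714°: sin φ = -0.098731, cos φ = 0.995114, sin λ = -0.970416, cos λ = -0.241438.
ΔN = −sin φ cos λ·ΔX − sin φ sin λ·ΔY + cos φ·ΔZ = −(-0.098731)(-0.241438)(294.8) − (-0.098731)(-0.970416)(133.4) + (0.995114)(-432.3) = -450.00 m.

ΔN = -450 m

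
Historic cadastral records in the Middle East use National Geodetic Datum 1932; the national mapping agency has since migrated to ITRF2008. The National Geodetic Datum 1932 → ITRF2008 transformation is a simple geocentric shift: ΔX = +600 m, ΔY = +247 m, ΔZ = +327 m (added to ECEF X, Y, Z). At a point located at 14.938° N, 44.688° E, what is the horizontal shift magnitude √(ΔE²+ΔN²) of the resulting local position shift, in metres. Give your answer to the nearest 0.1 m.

294.4 m

At φ = 14.938°, λ = 44.688°: sin φ = 0.257774, cos φ = 0.966205, sin λ = 0.703246, cos λ = 0.710947.
ΔE = −sin λ·ΔX + cos λ·ΔY = −(0.703246)·(600) + (0.710947)·(247) = -246.34 m.
ΔN = −sin φ cos λ·ΔX − sin φ sin λ·ΔY + cos φ·ΔZ = −(0.257774)(0.710947)(600) − (0.257774)(0.703246)(247) + (0.966205)(327) = 161.22 m.
Horizontal magnitude = √(ΔE² + ΔN²) = √((-246.34)² + 161.22²) = 294.41 m.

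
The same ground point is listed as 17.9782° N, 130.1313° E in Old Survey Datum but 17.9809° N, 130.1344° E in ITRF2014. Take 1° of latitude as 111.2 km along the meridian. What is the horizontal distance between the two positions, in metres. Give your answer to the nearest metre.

Δφ = 17.9809° − 17.9782° = +0.0027°; Δλ = 130.1344° − 130.1313° = +0.0031°.
ΔN = Δφ × 111200 = 300.2 m; ΔE = Δλ × 111200 × cos(17.9782°) = +0.0031 × 111200 × 0.951174 = 327.9 m.
Distance = √(ΔE² + ΔN²) = √(327.9² + 300.2²) = 444.6 m.

445 m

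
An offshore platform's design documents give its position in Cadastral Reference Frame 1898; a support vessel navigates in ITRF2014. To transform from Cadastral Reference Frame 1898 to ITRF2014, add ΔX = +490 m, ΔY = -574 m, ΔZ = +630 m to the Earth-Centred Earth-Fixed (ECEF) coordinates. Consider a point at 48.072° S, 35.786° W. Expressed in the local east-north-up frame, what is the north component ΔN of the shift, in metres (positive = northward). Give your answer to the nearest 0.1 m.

ΔN = 966.4 m

At φ = -48.072°, λ = -35.786°: sin φ = -0.743985, cos φ = 0.668196, sin λ = -0.584759, cos λ = 0.811207.
ΔN = −sin φ cos λ·ΔX − sin φ sin λ·ΔY + cos φ·ΔZ = −(-0.743985)(0.811207)(490) − (-0.743985)(-0.584759)(-574) + (0.668196)(630) = 966.41 m.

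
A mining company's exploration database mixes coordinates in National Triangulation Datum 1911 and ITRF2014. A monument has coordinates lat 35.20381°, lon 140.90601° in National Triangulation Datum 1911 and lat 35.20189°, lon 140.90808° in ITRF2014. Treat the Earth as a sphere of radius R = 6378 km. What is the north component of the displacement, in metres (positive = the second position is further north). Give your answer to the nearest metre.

ΔN = -214 m

Δφ = 35.20189° − 35.20381° = -0.00192°; Δλ = 140.90808° − 140.90601° = +0.00207°.
1° along a meridian = πR/180 = 111317 m.
ΔN = Δφ × 111317 = -213.7 m; ΔE = Δλ × 111317 × cos(35.20381°) = +0.00207 × 111317 × 0.817107 = 188.3 m.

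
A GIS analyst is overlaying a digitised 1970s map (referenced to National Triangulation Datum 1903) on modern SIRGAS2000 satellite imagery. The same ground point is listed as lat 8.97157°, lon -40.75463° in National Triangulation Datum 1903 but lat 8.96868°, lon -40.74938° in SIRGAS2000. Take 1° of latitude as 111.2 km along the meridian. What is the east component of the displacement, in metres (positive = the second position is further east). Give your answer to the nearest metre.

Δφ = 8.96868° − 8.97157° = -0.00289°; Δλ = -40.74938° − -40.75463° = +0.00525°.
ΔN = Δφ × 111200 = -321.4 m; ΔE = Δλ × 111200 × cos(8.97157°) = +0.00525 × 111200 × 0.987766 = 576.7 m.

ΔE = 577 m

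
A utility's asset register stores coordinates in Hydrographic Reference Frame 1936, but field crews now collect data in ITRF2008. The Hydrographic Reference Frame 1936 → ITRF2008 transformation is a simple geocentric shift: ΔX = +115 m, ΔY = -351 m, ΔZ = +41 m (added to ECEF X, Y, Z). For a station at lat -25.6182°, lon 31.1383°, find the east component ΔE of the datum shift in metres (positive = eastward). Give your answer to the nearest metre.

ΔE = -360 m

At φ = -25.6182°, λ = 31.1383°: sin φ = -0.432372, cos φ = 0.901695, sin λ = 0.517106, cos λ = 0.855922.
ΔE = −sin λ·ΔX + cos λ·ΔY = −(0.517106)·(115) + (0.855922)·(-351) = -359.90 m.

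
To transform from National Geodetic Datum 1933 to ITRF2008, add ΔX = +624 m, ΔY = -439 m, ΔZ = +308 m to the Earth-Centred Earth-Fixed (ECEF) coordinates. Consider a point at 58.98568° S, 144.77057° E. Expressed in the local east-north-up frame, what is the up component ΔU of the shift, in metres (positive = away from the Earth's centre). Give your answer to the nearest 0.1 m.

At φ = -58.98568°, λ = 144.77057°: sin φ = -0.857039, cos φ = 0.515252, sin λ = 0.576852, cos λ = -0.816849.
ΔU = cos φ cos λ·ΔX + cos φ sin λ·ΔY + sin φ·ΔZ = (0.515252)(-0.816849)(624) + (0.515252)(0.576852)(-439) + (-0.857039)(308) = -657.08 m.

ΔU = -657.1 m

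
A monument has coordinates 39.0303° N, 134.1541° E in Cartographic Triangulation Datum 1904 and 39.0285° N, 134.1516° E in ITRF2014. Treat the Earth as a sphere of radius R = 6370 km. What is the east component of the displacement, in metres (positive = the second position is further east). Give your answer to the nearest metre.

Δφ = 39.0285° − 39.0303° = -0.0018°; Δλ = 134.1516° − 134.1541° = -0.0025°.
1° along a meridian = πR/180 = 111177 m.
ΔN = Δφ × 111177 = -200.1 m; ΔE = Δλ × 111177 × cos(39.0303°) = -0.0025 × 111177 × 0.776813 = -215.9 m.

ΔE = -216 m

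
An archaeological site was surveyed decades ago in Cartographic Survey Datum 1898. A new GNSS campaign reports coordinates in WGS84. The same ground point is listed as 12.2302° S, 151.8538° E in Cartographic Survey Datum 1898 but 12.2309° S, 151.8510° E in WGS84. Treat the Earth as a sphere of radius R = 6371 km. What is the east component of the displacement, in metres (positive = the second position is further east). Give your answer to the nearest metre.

ΔE = -304 m

Δφ = -12.2309° − -12.2302° = -0.0007°; Δλ = 151.8510° − 151.8538° = -0.0028°.
1° along a meridian = πR/180 = 111195 m.
ΔN = Δφ × 111195 = -77.8 m; ΔE = Δλ × 111195 × cos(-12.2302°) = -0.0028 × 111195 × 0.977304 = -304.3 m.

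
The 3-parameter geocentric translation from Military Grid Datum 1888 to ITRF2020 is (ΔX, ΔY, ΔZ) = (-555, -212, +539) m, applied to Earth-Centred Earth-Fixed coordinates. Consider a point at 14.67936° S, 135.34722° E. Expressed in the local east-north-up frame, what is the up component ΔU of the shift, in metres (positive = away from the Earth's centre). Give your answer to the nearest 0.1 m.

ΔU = 101.2 m

The local up (radial) axis is (cos φ cos λ, cos φ sin λ, sin φ), giving ΔU = 381.928 − 144.132 − 136.588 = 101.21 m.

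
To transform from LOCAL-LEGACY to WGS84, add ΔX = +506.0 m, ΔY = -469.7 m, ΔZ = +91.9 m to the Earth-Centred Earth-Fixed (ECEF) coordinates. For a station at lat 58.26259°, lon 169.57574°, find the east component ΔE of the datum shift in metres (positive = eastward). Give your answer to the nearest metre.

ΔE = 370 m

At φ = 58.26259°, λ = 169.57574°: sin φ = 0.850468, cos φ = 0.526027, sin λ = 0.180936, cos λ = -0.983495.
ΔE = −sin λ·ΔX + cos λ·ΔY = −(0.180936)·(506.0) + (-0.983495)·(-469.7) = 370.39 m.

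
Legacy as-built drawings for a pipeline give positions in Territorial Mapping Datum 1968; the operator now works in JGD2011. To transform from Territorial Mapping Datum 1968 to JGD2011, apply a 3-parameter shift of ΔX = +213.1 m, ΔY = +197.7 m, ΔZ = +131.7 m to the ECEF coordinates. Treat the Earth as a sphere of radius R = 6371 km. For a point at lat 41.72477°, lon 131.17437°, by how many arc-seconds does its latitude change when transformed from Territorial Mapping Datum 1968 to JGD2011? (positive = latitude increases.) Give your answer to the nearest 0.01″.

sin φ = 0.665553, cos φ = 0.746351, sin λ = 0.752709, cos λ = -0.658353.
North component: ΔN = −sin φ cos λ·ΔX − sin φ sin λ·ΔY + cos φ·ΔZ = −(0.665553)(-0.658353)(213.1) − (0.665553)(0.752709)(197.7) + (0.746351)(131.7) = 92.63 m.
1° of latitude spans πR/180 = 111195 m, so Δφ = 92.63 / 111195 × 3600 = 2.999″.

Δφ = 3.00″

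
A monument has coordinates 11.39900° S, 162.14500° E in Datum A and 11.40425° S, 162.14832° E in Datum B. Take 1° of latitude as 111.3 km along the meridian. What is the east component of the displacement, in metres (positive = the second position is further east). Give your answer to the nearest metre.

Δφ = -11.40425° − -11.39900° = -0.00525°; Δλ = 162.14832° − 162.14500° = +0.00332°.
ΔN = Δφ × 111300 = -584.3 m; ΔE = Δλ × 111300 × cos(-11.39900°) = +0.00332 × 111300 × 0.980275 = 362.2 m.

ΔE = 362 m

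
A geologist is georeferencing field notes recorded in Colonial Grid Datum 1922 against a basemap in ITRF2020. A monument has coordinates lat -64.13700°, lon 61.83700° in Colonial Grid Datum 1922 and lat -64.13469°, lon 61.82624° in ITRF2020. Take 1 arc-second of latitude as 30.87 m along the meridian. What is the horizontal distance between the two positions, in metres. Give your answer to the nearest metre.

581 m

Δφ = -64.13469° − -64.13700° = +0.00231°; Δλ = 61.82624° − 61.83700° = -0.01076°.
1° of latitude = 3600 × 30.87 = 111132 m.
ΔN = Δφ × 111132 = 256.7 m; ΔE = Δλ × 111132 × cos(-64.13700°) = -0.01076 × 111132 × 0.436221 = -521.6 m.
Distance = √(ΔE² + ΔN²) = √((-521.6)² + 256.7²) = 581.4 m.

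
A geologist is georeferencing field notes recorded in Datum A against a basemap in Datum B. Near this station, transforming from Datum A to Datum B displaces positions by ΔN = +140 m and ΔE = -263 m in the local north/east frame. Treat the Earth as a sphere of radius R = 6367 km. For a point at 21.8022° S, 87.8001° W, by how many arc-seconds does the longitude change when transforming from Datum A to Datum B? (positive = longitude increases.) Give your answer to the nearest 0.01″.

At latitude -21.8022°, cos φ = 0.928472.
One radian of longitude at latitude φ spans R cos φ, so Δλ = ΔE / (R cos φ) = -263.0 / (6367000 × 0.928472) = -4.4489e-05 rad = -9.177″.

Δλ = -9.18″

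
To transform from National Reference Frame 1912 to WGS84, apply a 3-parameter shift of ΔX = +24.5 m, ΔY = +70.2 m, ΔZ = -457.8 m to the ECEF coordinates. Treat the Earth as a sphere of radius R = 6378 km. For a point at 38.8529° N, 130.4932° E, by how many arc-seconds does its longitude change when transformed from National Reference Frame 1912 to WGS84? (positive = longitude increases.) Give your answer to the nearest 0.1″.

Δλ = -2.7″

sin φ = 0.627323, cos φ = 0.778759, sin λ = 0.760483, cos λ = -0.649358.
East component: ΔE = −sin λ·ΔX + cos λ·ΔY = −(0.760483)(24.5) + (-0.649358)(70.2) = -64.22 m.
1° of latitude spans πR/180 = 111317 m; at latitude φ, 1° of longitude spans that × cos φ = 86689.2 m, so Δλ = -64.22 / 86689.2 × 3600 = -2.667″.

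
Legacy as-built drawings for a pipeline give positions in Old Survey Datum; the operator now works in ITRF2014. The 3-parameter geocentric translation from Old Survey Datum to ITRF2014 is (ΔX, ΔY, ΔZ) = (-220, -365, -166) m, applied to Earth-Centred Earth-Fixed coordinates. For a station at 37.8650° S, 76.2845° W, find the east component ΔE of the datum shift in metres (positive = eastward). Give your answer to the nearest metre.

At φ = -37.8650°, λ = -76.2845°: sin φ = -0.613803, cos φ = 0.789459, sin λ = -0.971485, cos λ = 0.237101.
ΔE = −sin λ·ΔX + cos λ·ΔY = −(-0.971485)·(-220) + (0.237101)·(-365) = -300.27 m.

ΔE = -300 m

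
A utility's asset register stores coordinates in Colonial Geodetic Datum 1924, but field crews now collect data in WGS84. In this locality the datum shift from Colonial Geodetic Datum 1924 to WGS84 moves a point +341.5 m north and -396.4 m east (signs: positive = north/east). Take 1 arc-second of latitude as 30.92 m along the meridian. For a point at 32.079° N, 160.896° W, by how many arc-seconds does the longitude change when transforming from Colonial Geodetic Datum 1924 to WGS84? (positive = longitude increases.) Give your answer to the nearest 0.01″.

Δλ = -15.13″

At latitude 32.079°, cos φ = 0.847317.
1″ of longitude at this latitude = 30.92 × cos φ = 26.1990 m, so Δλ = -396.4 / 26.1990 = -15.130″.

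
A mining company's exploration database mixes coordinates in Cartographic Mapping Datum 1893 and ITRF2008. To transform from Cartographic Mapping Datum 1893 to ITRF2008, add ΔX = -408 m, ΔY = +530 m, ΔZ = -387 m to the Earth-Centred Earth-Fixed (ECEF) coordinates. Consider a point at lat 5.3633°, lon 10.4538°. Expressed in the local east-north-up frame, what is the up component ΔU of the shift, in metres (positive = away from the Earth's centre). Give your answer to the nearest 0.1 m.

The local up (radial) axis is (cos φ cos λ, cos φ sin λ, sin φ), giving ΔU = -399.471 + 95.744 − 36.173 = -339.90 m.

ΔU = -339.9 m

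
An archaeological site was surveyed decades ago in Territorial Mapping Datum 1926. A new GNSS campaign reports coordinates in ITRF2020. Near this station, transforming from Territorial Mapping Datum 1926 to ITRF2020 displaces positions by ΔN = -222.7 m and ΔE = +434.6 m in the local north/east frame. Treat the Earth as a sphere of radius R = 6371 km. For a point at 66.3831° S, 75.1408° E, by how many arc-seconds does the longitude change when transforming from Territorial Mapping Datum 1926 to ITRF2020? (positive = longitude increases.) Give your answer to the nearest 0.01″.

At latitude -66.3831°, cos φ = 0.400619.
One radian of longitude at latitude φ spans R cos φ, so Δλ = ΔE / (R cos φ) = 434.6 / (6371000 × 0.400619) = 1.7027e-04 rad = 35.122″.

Δλ = 35.12″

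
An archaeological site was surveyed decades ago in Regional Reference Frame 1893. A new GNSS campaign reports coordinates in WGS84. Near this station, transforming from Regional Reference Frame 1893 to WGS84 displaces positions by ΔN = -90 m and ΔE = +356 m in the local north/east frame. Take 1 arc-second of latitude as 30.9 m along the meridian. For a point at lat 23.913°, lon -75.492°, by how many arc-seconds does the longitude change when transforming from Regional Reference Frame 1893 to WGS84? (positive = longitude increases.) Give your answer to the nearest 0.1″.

Δλ = 12.6″

At latitude 23.913°, cos φ = 0.914162.
1″ of longitude at this latitude = 30.90 × cos φ = 28.2476 m, so Δλ = 356.0 / 28.2476 = 12.603″.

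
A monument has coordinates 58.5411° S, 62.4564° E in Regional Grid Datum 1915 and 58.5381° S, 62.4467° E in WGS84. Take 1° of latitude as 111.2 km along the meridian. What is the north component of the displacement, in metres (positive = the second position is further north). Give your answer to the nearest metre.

Δφ = -58.5381° − -58.5411° = +0.0030°; Δλ = 62.4467° − 62.4564° = -0.0097°.
ΔN = Δφ × 111200 = 333.6 m; ΔE = Δλ × 111200 × cos(-58.5411°) = -0.0097 × 111200 × 0.521887 = -562.9 m.

ΔN = 334 m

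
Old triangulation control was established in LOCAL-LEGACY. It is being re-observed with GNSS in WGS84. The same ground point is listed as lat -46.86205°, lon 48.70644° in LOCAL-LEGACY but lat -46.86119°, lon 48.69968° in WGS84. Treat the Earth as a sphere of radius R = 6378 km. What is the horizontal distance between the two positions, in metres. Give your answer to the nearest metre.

Δφ = -46.86119° − -46.86205° = +0.00086°; Δλ = 48.69968° − 48.70644° = -0.00676°.
1° along a meridian = πR/180 = 111317 m.
ΔN = Δφ × 111317 = 95.7 m; ΔE = Δλ × 111317 × cos(-46.86205°) = -0.00676 × 111317 × 0.683757 = -514.5 m.
Distance = √(ΔE² + ΔN²) = √((-514.5)² + 95.7²) = 523.4 m.

523 m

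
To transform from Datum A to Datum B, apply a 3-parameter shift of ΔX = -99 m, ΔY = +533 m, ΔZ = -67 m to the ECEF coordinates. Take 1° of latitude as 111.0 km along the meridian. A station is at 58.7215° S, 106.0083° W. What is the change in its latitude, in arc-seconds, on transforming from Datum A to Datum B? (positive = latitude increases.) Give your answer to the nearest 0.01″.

Δφ = -14.57″

sin φ = -0.854654, cos φ = 0.519198, sin λ = -0.961222, cos λ = -0.275777.
North component: ΔN = −sin φ cos λ·ΔX − sin φ sin λ·ΔY + cos φ·ΔZ = −(-0.854654)(-0.275777)(-99) − (-0.854654)(-0.961222)(533) + (0.519198)(-67) = -449.32 m.
1° of latitude spans 111000 m, so Δφ = -449.32 / 111000 × 3600 = -14.572″.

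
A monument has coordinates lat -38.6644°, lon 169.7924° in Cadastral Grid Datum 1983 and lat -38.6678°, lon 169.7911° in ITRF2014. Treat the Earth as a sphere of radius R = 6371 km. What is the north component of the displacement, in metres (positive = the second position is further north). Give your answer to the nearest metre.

ΔN = -378 m

Δφ = -38.6678° − -38.6644° = -0.0034°; Δλ = 169.7911° − 169.7924° = -0.0013°.
1° along a meridian = πR/180 = 111195 m.
ΔN = Δφ × 111195 = -378.1 m; ΔE = Δλ × 111195 × cos(-38.6644°) = -0.0013 × 111195 × 0.780819 = -112.9 m.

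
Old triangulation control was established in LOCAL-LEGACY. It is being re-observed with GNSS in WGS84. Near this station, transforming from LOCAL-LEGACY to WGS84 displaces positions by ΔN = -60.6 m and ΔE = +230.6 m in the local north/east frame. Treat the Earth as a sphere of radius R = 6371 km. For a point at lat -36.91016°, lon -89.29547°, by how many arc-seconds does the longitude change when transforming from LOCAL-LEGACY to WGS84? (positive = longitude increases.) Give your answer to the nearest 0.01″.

At latitude -36.91016°, cos φ = 0.799578.
One radian of longitude at latitude φ spans R cos φ, so Δλ = ΔE / (R cos φ) = 230.6 / (6371000 × 0.799578) = 4.5268e-05 rad = 9.337″.

Δλ = 9.34″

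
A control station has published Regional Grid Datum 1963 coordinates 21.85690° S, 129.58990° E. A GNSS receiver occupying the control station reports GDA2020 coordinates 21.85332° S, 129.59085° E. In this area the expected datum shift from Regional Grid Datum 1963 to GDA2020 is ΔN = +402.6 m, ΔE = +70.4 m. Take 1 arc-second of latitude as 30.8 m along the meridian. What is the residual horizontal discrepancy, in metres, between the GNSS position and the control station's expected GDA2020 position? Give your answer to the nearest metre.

28 m

Observed coordinate differences: Δφ = +0.00358°, Δλ = +0.00095°.
Converting to metres (1° lat = 110880 m, cos φ = 0.928117): observed ΔN = 397.0 m, observed ΔE = 97.8 m.
Subtracting the expected shift leaves a residual of 397.0 − (402.6) = -5.6 m north and 97.8 − (70.4) = 27.4 m east.
Residual distance = √((-5.6)² + 27.4²) = 27.9 m.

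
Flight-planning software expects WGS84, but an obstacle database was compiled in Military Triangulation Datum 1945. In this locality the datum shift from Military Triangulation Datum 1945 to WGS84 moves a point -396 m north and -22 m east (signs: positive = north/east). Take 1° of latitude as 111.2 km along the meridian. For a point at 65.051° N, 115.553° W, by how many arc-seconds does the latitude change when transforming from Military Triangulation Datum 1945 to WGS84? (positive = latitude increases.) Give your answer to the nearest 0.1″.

Δφ = -12.8″

1° of latitude = 111.2 km, so Δφ = -396.0 / 111200 = -0.0035612° = -12.820″.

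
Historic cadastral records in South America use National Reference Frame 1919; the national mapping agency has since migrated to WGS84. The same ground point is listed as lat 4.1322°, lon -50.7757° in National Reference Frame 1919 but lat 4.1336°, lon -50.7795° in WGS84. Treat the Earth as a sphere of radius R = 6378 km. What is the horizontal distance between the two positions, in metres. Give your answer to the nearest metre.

450 m

Δφ = 4.1336° − 4.1322° = +0.0014°; Δλ = -50.7795° − -50.7757° = -0.0038°.
1° along a meridian = πR/180 = 111317 m.
ΔN = Δφ × 111317 = 155.8 m; ΔE = Δλ × 111317 × cos(4.1322°) = -0.0038 × 111317 × 0.997400 = -421.9 m.
Distance = √(ΔE² + ΔN²) = √((-421.9)² + 155.8²) = 449.8 m.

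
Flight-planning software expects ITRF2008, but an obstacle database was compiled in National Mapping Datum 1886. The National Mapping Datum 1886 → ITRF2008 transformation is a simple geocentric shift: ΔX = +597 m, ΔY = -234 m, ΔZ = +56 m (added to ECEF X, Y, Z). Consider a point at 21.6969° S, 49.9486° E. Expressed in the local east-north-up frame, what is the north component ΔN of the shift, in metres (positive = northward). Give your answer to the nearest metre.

ΔN = 128 m

The local north axis is (−sin φ cos λ, −sin φ sin λ, cos φ), giving ΔN = 142.021 − 66.220 + 52.033 = 127.83 m.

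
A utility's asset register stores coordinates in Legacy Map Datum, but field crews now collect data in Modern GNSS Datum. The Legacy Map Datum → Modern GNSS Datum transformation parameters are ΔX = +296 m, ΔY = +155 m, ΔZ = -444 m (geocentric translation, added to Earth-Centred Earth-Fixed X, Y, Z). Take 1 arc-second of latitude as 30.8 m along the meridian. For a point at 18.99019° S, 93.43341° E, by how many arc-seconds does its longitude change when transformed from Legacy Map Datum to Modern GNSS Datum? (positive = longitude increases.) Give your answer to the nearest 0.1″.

sin φ = -0.325406, cos φ = 0.945574, sin λ = 0.998205, cos λ = -0.059888.
East component: ΔE = −sin λ·ΔX + cos λ·ΔY = −(0.998205)(296) + (-0.059888)(155) = -304.75 m.
1° of latitude spans 3600 × 30.80 = 110880 m; at latitude φ, 1° of longitude spans that × cos φ = 104845.3 m, so Δλ = -304.75 / 104845.3 × 3600 = -10.464″.

Δλ = -10.5″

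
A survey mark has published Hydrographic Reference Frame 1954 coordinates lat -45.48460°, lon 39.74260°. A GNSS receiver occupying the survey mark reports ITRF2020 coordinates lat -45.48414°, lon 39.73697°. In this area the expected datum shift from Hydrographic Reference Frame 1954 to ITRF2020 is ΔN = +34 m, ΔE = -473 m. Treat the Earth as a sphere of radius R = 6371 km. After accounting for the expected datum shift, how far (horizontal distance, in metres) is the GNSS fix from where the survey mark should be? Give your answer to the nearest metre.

Observed coordinate differences: Δφ = +0.00046°, Δλ = -0.00563°.
Converting to metres (1° lat = 111195 m, cos φ = 0.701101): observed ΔN = 51.1 m, observed ΔE = -438.9 m.
Subtracting the expected shift leaves a residual of 51.1 − (34) = 17.1 m north and -438.9 − (-473) = 34.1 m east.
Residual distance = √(17.1² + 34.1²) = 38.2 m.

38 m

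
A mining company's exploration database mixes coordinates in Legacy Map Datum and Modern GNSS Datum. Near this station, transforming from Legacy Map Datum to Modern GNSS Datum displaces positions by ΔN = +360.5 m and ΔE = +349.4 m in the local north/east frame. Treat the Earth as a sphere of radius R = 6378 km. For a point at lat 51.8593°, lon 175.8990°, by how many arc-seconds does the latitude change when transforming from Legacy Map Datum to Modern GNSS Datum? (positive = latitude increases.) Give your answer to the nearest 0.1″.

On a sphere of radius R, 1 rad of latitude = R, so Δφ = ΔN / R = 360.5 / 6378000 = 5.6522e-05 rad = 11.659″.

Δφ = 11.7″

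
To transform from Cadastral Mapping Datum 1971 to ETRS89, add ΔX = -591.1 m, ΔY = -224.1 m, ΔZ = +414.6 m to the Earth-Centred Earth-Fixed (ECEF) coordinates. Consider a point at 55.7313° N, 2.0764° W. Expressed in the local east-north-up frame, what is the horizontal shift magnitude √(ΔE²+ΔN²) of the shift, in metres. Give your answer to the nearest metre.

756 m

At φ = 55.7313°, λ = -2.0764°: sin φ = 0.826406, cos φ = 0.563075, sin λ = -0.036232, cos λ = 0.999343.
ΔE = −sin λ·ΔX + cos λ·ΔY = −(-0.036232)·(-591.1) + (0.999343)·(-224.1) = -245.37 m.
ΔN = −sin φ cos λ·ΔX − sin φ sin λ·ΔY + cos φ·ΔZ = −(0.826406)(0.999343)(-591.1) − (0.826406)(-0.036232)(-224.1) + (0.563075)(414.6) = 714.91 m.
Horizontal magnitude = √(ΔE² + ΔN²) = √((-245.37)² + 714.91²) = 755.84 m.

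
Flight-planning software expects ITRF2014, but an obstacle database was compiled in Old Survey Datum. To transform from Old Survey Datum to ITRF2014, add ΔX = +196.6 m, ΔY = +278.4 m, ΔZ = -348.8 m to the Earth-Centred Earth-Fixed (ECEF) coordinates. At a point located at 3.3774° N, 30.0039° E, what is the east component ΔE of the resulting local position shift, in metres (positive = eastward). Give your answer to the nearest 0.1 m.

ΔE = 142.8 m

The local east axis at (φ, λ) is (−sin λ, cos λ, 0), so ΔE = −sin(30.0039°)·196.6 + cos(30.0039°)·278.4 = 142.78 m.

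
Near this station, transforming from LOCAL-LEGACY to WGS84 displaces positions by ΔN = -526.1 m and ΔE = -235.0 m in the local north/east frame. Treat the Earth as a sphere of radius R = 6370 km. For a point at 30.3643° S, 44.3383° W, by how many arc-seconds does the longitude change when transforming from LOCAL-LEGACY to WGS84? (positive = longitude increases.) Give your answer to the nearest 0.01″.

At latitude -30.3643°, cos φ = 0.862829.
One radian of longitude at latitude φ spans R cos φ, so Δλ = ΔE / (R cos φ) = -235.0 / (6370000 × 0.862829) = -4.2757e-05 rad = -8.819″.

Δλ = -8.82″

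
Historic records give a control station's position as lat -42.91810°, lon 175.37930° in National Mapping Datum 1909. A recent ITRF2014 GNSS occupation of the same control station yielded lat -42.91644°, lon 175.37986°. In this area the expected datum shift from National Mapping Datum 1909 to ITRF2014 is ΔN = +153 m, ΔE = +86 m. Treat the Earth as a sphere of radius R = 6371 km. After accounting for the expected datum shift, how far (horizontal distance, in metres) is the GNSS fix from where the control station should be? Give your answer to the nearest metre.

Observed coordinate differences: Δφ = +0.00166°, Δλ = +0.00056°.
Converting to metres (1° lat = 111195 m, cos φ = 0.732328): observed ΔN = 184.6 m, observed ΔE = 45.6 m.
Subtracting the expected shift leaves a residual of 184.6 − (153) = 31.6 m north and 45.6 − (86) = -40.4 m east.
Residual distance = √(31.6² + (-40.4)²) = 51.3 m.

51 m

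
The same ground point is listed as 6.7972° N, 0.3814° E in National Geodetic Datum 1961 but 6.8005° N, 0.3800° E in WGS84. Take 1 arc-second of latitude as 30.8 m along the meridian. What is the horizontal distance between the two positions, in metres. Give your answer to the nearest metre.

397 m

Δφ = 6.8005° − 6.7972° = +0.0033°; Δλ = 0.3800° − 0.3814° = -0.0014°.
1° of latitude = 3600 × 30.80 = 110880 m.
ΔN = Δφ × 110880 = 365.9 m; ΔE = Δλ × 110880 × cos(6.7972°) = -0.0014 × 110880 × 0.992971 = -154.1 m.
Distance = √(ΔE² + ΔN²) = √((-154.1)² + 365.9²) = 397.0 m.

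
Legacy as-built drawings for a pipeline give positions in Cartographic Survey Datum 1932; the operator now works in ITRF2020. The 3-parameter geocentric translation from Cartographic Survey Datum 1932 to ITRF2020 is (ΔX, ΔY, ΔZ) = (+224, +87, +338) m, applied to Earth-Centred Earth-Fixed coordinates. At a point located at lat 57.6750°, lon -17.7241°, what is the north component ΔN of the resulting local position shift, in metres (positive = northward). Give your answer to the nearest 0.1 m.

At φ = 57.6750°, λ = -17.7241°: sin φ = 0.845029, cos φ = 0.534721, sin λ = -0.304434, cos λ = 0.952534.
ΔN = −sin φ cos λ·ΔX − sin φ sin λ·ΔY + cos φ·ΔZ = −(0.845029)(0.952534)(224) − (0.845029)(-0.304434)(87) + (0.534721)(338) = 22.82 m.

ΔN = 22.8 m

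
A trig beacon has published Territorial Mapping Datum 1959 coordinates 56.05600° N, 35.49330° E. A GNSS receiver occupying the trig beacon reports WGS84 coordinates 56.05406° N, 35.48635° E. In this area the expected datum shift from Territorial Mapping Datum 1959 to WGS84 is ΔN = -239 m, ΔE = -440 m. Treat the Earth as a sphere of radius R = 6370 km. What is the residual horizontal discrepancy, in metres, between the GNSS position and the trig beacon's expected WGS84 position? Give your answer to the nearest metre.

25 m

Observed coordinate differences: Δφ = -0.00194°, Δλ = -0.00695°.
Converting to metres (1° lat = 111177 m, cos φ = 0.558382): observed ΔN = -215.7 m, observed ΔE = -431.5 m.
Subtracting the expected shift leaves a residual of -215.7 − (-239) = 23.3 m north and -431.5 − (-440) = 8.5 m east.
Residual distance = √(23.3² + 8.5²) = 24.8 m.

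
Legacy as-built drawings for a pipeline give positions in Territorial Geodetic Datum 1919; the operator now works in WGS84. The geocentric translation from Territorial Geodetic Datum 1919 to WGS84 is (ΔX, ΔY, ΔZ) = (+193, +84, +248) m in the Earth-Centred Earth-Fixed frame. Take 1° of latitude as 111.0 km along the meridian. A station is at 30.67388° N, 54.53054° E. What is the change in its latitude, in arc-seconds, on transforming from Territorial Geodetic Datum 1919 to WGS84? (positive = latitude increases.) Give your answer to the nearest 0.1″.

Δφ = 3.9″

sin φ = 0.510151, cos φ = 0.860085, sin λ = 0.814425, cos λ = 0.580269.
North component: ΔN = −sin φ cos λ·ΔX − sin φ sin λ·ΔY + cos φ·ΔZ = −(0.510151)(0.580269)(193) − (0.510151)(0.814425)(84) + (0.860085)(248) = 121.27 m.
1° of latitude spans 111000 m, so Δφ = 121.27 / 111000 × 3600 = 3.933″.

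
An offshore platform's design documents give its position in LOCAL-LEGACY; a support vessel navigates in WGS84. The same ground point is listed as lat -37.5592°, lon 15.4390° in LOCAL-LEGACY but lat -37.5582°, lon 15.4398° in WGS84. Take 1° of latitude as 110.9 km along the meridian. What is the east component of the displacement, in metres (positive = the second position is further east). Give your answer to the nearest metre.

Δφ = -37.5582° − -37.5592° = +0.0010°; Δλ = 15.4398° − 15.4390° = +0.0008°.
ΔN = Δφ × 110900 = 110.9 m; ΔE = Δλ × 110900 × cos(-37.5592°) = +0.0008 × 110900 × 0.792724 = 70.3 m.

ΔE = 70 m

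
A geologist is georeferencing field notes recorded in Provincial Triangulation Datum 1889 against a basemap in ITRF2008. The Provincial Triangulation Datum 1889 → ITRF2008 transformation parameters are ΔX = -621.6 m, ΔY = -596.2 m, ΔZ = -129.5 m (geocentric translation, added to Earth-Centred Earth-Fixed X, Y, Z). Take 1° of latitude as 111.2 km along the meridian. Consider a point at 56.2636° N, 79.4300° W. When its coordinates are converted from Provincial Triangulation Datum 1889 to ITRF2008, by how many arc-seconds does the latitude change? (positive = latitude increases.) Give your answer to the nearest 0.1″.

sin φ = 0.831601, cos φ = 0.555373, sin λ = -0.983032, cos λ = 0.183437.
North component: ΔN = −sin φ cos λ·ΔX − sin φ sin λ·ΔY + cos φ·ΔZ = −(0.831601)(0.183437)(-621.6) − (0.831601)(-0.983032)(-596.2) + (0.555373)(-129.5) = -464.49 m.
1° of latitude spans 111200 m, so Δφ = -464.49 / 111200 × 3600 = -15.037″.

Δφ = -15.0″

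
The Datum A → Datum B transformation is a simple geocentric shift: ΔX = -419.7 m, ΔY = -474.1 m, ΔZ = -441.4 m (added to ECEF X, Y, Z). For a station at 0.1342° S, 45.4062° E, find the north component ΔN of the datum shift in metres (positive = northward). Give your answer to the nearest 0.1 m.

ΔN = -442.9 m

At φ = -0.1342°, λ = 45.4062°: sin φ = -0.002342, cos φ = 0.999997, sin λ = 0.712102, cos λ = 0.702076.
ΔN = −sin φ cos λ·ΔX − sin φ sin λ·ΔY + cos φ·ΔZ = −(-0.002342)(0.702076)(-419.7) − (-0.002342)(0.712102)(-474.1) + (0.999997)(-441.4) = -442.88 m.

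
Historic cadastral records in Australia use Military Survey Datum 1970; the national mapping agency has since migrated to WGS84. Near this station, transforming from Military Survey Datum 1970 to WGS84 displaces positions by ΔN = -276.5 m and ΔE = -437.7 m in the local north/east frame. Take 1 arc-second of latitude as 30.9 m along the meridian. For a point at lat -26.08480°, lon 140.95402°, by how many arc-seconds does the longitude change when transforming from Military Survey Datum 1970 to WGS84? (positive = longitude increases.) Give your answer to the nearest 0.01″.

At latitude -26.08480°, cos φ = 0.898144.
1″ of longitude at this latitude = 30.90 × cos φ = 27.7527 m, so Δλ = -437.7 / 27.7527 = -15.771″.

Δλ = -15.77″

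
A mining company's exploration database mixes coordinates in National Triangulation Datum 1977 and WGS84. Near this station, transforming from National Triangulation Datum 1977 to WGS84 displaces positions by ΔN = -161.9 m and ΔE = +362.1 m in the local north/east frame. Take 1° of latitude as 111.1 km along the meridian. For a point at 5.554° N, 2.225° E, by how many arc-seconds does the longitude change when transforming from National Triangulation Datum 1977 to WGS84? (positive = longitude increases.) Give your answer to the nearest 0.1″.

At latitude 5.554°, cos φ = 0.995305.
1° of longitude at this latitude = 111.1 × cos φ = 110.58 km, so Δλ = 362.1 / 110578.4 = 0.0032746° = 11.789″.

Δλ = 11.8″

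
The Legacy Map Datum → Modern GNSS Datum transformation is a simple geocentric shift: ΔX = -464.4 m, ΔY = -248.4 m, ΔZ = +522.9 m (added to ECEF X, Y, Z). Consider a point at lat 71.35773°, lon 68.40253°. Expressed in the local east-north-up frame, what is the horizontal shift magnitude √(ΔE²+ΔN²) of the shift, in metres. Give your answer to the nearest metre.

645 m

The local east axis at (φ, λ) is (−sin λ, cos λ, 0), so ΔE = −sin(68.40253°)·(-464.4) + cos(68.40253°)·(-248.4) = 340.36 m.
The local north axis is (−sin φ cos λ, −sin φ sin λ, cos φ), giving ΔN = 161.969 + 218.843 + 167.149 = 547.96 m.
Horizontal magnitude = √(ΔE² + ΔN²) = √(340.36² + 547.96²) = 645.07 m.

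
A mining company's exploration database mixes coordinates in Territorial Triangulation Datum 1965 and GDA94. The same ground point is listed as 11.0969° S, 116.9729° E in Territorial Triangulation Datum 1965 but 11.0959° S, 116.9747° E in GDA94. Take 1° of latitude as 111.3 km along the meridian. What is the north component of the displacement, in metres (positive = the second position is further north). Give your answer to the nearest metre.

ΔN = 111 m

Δφ = -11.0959° − -11.0969° = +0.0010°; Δλ = 116.9747° − 116.9729° = +0.0018°.
ΔN = Δφ × 111300 = 111.3 m; ΔE = Δλ × 111300 × cos(-11.0969°) = +0.0018 × 111300 × 0.981303 = 196.6 m.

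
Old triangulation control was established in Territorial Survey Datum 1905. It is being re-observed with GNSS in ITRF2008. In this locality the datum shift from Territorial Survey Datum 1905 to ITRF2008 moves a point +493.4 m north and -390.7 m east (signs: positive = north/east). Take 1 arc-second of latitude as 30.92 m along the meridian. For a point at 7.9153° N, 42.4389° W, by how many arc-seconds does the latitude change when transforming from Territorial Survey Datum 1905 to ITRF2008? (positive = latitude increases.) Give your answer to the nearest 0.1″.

1″ of latitude = 30.92 m, so Δφ = 493.4 / 30.92 = 15.957″.

Δφ = 16.0″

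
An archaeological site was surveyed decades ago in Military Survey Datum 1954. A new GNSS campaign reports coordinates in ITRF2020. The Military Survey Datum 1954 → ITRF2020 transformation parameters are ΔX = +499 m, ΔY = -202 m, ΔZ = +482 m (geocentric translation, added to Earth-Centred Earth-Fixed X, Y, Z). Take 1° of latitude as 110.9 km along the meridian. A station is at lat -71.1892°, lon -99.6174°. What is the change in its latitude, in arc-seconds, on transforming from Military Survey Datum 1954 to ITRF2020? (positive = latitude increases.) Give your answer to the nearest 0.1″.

sin φ = -0.946588, cos φ = 0.322444, sin λ = -0.985945, cos λ = -0.167068.
North component: ΔN = −sin φ cos λ·ΔX − sin φ sin λ·ΔY + cos φ·ΔZ = −(-0.946588)(-0.167068)(499) − (-0.946588)(-0.985945)(-202) + (0.322444)(482) = 265.03 m.
1° of latitude spans 110900 m, so Δφ = 265.03 / 110900 × 3600 = 8.603″.

Δφ = 8.6″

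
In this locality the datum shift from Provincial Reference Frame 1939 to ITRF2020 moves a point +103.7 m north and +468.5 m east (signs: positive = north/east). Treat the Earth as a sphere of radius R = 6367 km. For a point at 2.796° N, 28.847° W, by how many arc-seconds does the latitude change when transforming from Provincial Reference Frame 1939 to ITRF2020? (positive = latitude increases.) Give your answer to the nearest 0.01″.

Δφ = 3.36″

On a sphere of radius R, 1 rad of latitude = R, so Δφ = ΔN / R = 103.7 / 6367000 = 1.6287e-05 rad = 3.359″.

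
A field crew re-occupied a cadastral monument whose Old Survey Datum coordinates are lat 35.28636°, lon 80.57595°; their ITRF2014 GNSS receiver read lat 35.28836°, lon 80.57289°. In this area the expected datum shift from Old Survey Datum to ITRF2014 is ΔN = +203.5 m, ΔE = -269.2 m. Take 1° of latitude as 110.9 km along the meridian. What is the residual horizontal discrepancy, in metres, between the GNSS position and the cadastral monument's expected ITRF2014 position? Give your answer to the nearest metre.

20 m

Observed coordinate differences: Δφ = +0.00200°, Δλ = -0.00306°.
Converting to metres (1° lat = 110900 m, cos φ = 0.816275): observed ΔN = 221.8 m, observed ΔE = -277.0 m.
Subtracting the expected shift leaves a residual of 221.8 − (203.5) = 18.3 m north and -277.0 − (-269.2) = -7.8 m east.
Residual distance = √(18.3² + (-7.8)²) = 19.9 m.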